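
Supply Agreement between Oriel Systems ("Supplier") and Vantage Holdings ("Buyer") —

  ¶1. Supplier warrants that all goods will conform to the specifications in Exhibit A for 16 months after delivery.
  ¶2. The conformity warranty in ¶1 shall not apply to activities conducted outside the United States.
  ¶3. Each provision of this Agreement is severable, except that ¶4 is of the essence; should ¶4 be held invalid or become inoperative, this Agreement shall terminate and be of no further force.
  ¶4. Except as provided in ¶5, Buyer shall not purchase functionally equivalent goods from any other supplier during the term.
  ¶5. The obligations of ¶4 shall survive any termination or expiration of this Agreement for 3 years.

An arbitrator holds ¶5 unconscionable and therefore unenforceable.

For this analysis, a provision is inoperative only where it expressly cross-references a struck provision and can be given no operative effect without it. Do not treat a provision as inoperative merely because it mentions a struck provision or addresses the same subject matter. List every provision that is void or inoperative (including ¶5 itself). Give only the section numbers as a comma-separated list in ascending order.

5

¶5 is struck. Although ¶4 refers to ¶5, its operative terms do not depend on ¶5, so it remains in effect. No other provision's operative terms depend on ¶5. ¶3 makes ¶4 an essential term, but ¶4 is unaffected, so the severability proviso in ¶3 preserves the remaining provisions. That leaves ¶1, ¶2, ¶3, and ¶4 in effect.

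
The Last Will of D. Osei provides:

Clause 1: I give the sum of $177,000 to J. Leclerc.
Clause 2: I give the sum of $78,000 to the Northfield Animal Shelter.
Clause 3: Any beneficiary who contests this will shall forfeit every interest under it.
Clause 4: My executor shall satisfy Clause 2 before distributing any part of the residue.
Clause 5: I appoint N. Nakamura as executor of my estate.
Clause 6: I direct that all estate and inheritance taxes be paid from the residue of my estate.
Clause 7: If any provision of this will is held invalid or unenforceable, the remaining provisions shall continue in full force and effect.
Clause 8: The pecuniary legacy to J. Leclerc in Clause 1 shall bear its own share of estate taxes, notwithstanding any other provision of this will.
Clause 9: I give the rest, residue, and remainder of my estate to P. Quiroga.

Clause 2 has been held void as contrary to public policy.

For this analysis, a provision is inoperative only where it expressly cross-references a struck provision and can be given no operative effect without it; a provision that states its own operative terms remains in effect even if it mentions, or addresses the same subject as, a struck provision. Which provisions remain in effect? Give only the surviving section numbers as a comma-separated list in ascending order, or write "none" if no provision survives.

Clause 2 is struck. Clause 4 merely fixes the priority direction for Clause 2; with Clause 2 gone it has nothing to operate on and falls away. Under the severability clause in Clause 7, the remaining provisions continue in force. The provisions still in force are Clause 1, Clause 3, Clause 5, Clause 6, Clause 7, Clause 8, and Clause 9.

1, 3, 5, 6, 7, 8, 9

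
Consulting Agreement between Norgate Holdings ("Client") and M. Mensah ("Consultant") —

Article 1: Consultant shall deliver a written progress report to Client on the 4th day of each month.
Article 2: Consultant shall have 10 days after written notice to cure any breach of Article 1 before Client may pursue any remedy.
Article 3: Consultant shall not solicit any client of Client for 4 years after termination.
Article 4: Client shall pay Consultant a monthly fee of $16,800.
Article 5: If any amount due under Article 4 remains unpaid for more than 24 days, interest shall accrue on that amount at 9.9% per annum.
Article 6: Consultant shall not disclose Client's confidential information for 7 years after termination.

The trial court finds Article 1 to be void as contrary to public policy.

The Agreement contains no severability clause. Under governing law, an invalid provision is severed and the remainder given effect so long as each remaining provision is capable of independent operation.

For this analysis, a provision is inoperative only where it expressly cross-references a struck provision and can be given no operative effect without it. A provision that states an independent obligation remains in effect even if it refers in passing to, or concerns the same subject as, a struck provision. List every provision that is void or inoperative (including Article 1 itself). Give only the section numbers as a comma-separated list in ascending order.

Article 1 is struck. Article 2 has no operative effect of its own apart from Article 1 and is therefore inoperative. Under the stated default rule, only provisions that cannot operate independently fall away; the rest are enforced. That leaves Article 3, Article 4, Article 5, and Article 6 in effect.

1, 2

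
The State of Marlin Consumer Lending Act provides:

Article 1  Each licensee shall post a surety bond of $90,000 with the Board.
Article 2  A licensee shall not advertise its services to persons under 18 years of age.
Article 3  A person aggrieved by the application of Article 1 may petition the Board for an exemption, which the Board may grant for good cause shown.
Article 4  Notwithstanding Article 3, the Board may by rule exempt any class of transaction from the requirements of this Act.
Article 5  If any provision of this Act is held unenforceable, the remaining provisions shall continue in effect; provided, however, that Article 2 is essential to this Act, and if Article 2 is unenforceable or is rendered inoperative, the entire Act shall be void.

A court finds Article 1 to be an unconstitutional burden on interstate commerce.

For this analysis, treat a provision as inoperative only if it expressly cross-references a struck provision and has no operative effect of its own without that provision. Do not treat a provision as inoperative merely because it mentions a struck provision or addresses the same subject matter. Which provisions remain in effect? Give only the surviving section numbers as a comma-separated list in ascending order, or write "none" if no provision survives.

Article 1 is struck. The only function of Article 3 is the exemption procedure for Article 1, so it cannot stand once Article 1 is removed. Article 4 mentions Article 3 but its own obligation stands independently of Article 3, so Article 4 is not affected. Article 5 makes Article 2 an essential term, but Article 2 is unaffected, so the severability proviso in Article 5 preserves the remaining provisions. Article 2, Article 4, and Article 5 remain in effect.

2, 4, 5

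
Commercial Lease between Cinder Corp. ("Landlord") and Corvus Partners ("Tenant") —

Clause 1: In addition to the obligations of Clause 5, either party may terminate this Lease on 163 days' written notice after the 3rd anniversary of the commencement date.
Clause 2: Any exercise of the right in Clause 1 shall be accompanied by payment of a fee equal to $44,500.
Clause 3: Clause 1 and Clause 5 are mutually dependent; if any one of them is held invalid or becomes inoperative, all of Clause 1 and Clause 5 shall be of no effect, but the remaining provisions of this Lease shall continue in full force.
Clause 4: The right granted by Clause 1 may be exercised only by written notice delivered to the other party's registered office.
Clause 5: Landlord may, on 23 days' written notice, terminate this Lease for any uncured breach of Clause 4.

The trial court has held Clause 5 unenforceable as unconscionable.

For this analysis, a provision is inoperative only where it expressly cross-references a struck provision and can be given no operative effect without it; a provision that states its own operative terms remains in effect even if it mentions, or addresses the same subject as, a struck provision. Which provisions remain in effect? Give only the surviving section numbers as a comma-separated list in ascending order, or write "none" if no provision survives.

Clause 5 is struck. Nothing else in the Lease is defined by reference to Clause 5. Clause 3 declares Clause 1 and Clause 5 mutually dependent; since one of them has fallen, all of them are of no effect. That brings down Clause 1 as well. Clause 2 and Clause 4 in turn depend solely on a provision now struck and likewise fall. The remainder continues in force under Clause 3. Only Clause 3 remains in effect.

3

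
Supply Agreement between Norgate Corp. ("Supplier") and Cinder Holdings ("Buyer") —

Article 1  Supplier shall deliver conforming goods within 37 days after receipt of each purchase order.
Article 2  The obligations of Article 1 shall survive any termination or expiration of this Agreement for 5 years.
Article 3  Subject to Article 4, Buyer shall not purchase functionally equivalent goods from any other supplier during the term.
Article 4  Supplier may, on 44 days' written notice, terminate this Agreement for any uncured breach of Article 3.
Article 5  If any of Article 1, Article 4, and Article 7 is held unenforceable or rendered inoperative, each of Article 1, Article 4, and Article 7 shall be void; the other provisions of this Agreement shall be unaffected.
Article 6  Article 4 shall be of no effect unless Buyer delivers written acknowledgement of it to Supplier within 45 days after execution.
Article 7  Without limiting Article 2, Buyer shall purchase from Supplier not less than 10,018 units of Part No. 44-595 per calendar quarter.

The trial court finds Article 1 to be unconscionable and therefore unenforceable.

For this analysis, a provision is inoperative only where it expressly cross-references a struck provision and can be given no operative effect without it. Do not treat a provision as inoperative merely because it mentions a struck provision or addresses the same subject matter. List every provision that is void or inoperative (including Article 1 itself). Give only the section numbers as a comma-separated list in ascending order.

Article 1 is struck. The only function of Article 2 is the survival period for Article 1, so it cannot stand once Article 1 is removed. Article 3 mentions Article 4 but its own obligation stands independently of Article 4, so Article 3 is not affected. Article 5 declares Article 1, Article 4, and Article 7 mutually dependent; since one of them has fallen, all of them are of no effect. That brings down Article 4 and Article 7 as well. Article 6 in turn depends solely on a provision now struck and likewise falls. The remainder continues in force under Article 5. That leaves Article 3 and Article 5 in effect.

1, 2, 4, 6, 7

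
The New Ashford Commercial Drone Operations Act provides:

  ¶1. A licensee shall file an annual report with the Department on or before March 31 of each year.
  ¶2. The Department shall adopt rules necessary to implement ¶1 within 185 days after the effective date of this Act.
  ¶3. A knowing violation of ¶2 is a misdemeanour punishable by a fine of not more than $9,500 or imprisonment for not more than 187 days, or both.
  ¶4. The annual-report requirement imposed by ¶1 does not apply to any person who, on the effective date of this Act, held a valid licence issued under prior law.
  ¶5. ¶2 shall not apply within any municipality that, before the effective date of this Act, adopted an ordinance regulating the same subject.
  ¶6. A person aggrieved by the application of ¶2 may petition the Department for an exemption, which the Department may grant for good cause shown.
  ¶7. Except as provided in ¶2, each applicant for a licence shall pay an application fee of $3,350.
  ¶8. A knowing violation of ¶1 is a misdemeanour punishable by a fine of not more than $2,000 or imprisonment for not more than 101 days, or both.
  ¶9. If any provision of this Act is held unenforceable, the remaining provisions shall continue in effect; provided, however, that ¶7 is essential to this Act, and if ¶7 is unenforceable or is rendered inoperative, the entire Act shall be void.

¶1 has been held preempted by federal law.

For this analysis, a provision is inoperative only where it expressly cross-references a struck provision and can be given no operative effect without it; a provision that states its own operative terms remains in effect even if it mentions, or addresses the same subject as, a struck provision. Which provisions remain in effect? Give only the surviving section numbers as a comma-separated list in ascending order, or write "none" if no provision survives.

7, 9

¶1 is struck. ¶2 operates only by reference to ¶1, so it falls with ¶1. ¶4 operates only by reference to ¶1, so it falls with ¶1. ¶8 merely fixes the criminal penalty for violating ¶1; with ¶1 gone it has nothing to operate on and falls away. ¶3 has no operative effect of its own apart from ¶2 and is therefore inoperative. The only function of ¶5 is the local-preemption carve-out from ¶2, so it cannot stand once ¶2 is removed. ¶6 operates only by reference to ¶2, so it falls with ¶2. ¶7 mentions ¶2 but its own obligation stands independently of ¶2, so ¶7 is not affected. ¶9 makes ¶7 an essential term, but ¶7 is unaffected, so the severability proviso in ¶9 preserves the remaining provisions. ¶7 and ¶9 remain in effect.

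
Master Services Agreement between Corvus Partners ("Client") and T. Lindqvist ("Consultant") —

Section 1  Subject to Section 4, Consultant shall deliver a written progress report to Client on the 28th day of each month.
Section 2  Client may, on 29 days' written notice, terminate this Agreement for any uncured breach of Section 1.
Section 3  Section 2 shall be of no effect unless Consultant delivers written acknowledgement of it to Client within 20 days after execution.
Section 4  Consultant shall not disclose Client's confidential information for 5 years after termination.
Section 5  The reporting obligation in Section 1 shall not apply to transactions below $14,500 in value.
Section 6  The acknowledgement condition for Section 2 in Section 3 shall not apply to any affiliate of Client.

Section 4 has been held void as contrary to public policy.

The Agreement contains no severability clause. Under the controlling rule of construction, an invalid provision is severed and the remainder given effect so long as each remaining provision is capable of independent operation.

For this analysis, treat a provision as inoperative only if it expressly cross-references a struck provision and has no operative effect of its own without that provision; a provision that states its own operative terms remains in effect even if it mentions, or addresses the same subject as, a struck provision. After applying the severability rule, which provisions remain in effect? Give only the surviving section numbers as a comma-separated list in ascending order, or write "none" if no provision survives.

1, 2, 3, 5, 6

Section 4 is struck. Section 1 mentions Section 4 but its own obligation stands independently of Section 4, so Section 1 is not affected. Nothing else in the Agreement is defined by reference to Section 4. Under the stated default rule, only provisions that cannot operate independently fall away; the rest are enforced. Section 1, Section 2, Section 3, Section 5, and Section 6 remain in effect.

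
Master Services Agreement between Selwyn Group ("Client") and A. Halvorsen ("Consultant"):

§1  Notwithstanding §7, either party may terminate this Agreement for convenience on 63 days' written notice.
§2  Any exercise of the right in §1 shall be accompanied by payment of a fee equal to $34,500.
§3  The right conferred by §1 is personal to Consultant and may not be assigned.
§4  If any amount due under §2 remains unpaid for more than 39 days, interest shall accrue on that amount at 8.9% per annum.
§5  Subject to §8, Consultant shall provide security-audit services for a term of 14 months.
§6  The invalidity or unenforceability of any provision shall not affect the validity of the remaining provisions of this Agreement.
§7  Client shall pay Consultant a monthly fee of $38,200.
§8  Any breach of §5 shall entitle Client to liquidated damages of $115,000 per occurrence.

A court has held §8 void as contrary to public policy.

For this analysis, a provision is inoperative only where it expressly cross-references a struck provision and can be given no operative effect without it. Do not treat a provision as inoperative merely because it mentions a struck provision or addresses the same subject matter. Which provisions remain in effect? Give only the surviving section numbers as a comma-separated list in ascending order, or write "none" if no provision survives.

1, 2, 3, 4, 5, 6, 7

§8 is struck. §5 mentions §8 but its own obligation stands independently of §8, so §5 is not affected. No other provision's operative terms depend on §8. §6 is a severability clause and preserves every provision that can still be given independent effect. The provisions still in force are §1, §2, §3, §4, §5, §6, and §7.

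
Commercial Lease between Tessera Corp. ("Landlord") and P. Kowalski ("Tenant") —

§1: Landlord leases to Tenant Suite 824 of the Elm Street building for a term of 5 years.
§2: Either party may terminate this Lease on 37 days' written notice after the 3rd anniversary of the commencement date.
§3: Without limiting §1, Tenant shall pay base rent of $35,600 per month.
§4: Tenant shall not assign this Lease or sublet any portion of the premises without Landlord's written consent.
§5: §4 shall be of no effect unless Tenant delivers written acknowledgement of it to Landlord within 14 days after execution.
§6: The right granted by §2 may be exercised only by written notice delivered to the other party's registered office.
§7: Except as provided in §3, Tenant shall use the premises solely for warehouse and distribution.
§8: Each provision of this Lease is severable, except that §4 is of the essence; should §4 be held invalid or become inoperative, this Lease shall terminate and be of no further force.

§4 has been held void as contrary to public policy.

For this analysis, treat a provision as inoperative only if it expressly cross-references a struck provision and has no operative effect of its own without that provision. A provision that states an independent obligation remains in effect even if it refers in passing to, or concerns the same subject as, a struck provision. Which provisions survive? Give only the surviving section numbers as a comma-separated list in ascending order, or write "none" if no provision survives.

§4 is struck. §5 merely fixes the acknowledgement condition for §4; with §4 gone it has nothing to operate on and falls away. §8 makes §4 an essential term, and §4 is the provision held invalid; under §8, the entire Lease is therefore void. No provision of the Lease survives.

none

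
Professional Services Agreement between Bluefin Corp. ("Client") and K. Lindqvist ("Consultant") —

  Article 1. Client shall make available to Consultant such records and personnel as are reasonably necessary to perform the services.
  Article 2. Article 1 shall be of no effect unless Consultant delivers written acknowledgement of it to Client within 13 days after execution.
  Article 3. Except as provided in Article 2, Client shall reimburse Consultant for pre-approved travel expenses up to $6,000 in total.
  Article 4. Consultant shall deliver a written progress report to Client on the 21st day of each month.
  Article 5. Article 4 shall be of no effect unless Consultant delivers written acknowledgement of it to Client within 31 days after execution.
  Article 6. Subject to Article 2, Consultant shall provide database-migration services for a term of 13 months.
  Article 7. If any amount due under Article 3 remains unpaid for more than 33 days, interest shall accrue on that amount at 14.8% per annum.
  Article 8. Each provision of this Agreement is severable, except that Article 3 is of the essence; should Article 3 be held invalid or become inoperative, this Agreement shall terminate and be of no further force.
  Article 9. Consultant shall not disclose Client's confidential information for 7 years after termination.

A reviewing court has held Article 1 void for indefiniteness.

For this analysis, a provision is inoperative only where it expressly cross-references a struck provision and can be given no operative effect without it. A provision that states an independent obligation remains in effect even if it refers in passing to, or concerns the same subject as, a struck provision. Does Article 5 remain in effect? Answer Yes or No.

Article 1 is struck. The only function of Article 2 is the acknowledgement condition for Article 1, so it cannot stand once Article 1 is removed. Although Article 6 refers to Article 2, its operative terms do not depend on Article 2, so it remains in effect. Article 3 mentions Article 2 but its own obligation stands independently of Article 2, so Article 3 is not affected. Article 8 makes Article 3 an essential term, but Article 3 is unaffected, so the severability proviso in Article 8 preserves the remaining provisions. That leaves Article 3, Article 4, Article 5, Article 6, Article 7, Article 8, and Article 9 in effect. Article 5 is among the surviving provisions, so the answer is yes.

Yes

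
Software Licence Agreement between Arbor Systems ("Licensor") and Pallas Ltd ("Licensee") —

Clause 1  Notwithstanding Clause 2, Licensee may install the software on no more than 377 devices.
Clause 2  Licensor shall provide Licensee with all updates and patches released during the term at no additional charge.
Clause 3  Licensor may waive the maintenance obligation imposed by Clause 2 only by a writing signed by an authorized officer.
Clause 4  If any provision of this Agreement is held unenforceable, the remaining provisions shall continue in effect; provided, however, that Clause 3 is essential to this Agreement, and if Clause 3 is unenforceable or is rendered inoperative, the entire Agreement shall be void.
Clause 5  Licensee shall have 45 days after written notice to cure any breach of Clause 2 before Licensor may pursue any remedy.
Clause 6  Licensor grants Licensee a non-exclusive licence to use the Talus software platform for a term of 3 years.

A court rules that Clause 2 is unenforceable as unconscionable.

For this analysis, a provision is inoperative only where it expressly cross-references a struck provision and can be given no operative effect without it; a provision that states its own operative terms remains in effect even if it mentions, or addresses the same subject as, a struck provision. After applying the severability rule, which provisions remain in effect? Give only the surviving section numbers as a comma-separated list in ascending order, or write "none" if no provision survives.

Clause 2 is struck. Clause 3 has no operative effect of its own apart from Clause 2 and is therefore inoperative. Clause 5 operates only by reference to Clause 2, so it falls with Clause 2. Clause 4 makes Clause 3 an essential term, and Clause 3 has been rendered inoperative by the cascade; under Clause 4, the entire Agreement is therefore void. No provision of the Agreement survives.

none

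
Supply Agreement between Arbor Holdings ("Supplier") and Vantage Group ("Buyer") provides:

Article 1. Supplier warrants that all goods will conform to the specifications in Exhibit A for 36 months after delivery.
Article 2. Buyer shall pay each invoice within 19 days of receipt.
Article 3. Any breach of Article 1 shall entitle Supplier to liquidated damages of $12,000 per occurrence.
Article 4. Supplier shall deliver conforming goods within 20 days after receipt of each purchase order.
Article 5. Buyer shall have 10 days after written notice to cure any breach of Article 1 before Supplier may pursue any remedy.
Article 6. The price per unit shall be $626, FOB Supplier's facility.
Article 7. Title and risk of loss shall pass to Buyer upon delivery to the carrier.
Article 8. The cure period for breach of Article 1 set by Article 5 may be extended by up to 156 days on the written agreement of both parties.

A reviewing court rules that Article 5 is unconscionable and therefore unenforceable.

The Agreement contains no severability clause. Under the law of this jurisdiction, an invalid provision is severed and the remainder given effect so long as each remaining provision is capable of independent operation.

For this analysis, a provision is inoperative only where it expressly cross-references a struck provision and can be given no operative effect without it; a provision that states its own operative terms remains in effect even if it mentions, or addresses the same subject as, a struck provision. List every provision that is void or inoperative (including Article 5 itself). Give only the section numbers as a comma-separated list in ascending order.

5, 8

Article 5 is struck. Article 8 does nothing except set the extension of the cure period for breach of Article 1 by reference to Article 5; with Article 5 gone it has no independent effect and is inoperative. Under the stated default rule, only provisions that cannot operate independently fall away; the rest are enforced. Article 1, Article 2, Article 3, Article 4, Article 6, and Article 7 remain in effect.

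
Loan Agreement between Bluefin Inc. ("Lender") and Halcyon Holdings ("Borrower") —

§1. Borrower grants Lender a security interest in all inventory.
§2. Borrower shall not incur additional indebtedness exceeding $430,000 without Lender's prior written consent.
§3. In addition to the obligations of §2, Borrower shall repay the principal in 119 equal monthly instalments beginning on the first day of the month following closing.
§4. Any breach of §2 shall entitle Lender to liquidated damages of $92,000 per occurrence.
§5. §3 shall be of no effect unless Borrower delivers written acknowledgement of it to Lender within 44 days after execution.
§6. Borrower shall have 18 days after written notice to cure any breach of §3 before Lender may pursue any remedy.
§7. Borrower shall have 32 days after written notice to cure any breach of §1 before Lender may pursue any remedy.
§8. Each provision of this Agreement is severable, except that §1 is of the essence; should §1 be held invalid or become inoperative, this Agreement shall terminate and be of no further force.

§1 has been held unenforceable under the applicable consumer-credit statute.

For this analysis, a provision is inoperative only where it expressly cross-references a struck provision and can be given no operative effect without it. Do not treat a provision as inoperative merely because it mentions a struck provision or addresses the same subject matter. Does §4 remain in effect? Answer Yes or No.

No

§1 is struck. §7 has no operative effect of its own apart from §1 and is therefore inoperative. §8 makes §1 an essential term, and §1 is the provision held invalid; under §8, the entire Agreement is therefore void. No provision of the Agreement survives. §4 is among the inoperative provisions, so the answer is no.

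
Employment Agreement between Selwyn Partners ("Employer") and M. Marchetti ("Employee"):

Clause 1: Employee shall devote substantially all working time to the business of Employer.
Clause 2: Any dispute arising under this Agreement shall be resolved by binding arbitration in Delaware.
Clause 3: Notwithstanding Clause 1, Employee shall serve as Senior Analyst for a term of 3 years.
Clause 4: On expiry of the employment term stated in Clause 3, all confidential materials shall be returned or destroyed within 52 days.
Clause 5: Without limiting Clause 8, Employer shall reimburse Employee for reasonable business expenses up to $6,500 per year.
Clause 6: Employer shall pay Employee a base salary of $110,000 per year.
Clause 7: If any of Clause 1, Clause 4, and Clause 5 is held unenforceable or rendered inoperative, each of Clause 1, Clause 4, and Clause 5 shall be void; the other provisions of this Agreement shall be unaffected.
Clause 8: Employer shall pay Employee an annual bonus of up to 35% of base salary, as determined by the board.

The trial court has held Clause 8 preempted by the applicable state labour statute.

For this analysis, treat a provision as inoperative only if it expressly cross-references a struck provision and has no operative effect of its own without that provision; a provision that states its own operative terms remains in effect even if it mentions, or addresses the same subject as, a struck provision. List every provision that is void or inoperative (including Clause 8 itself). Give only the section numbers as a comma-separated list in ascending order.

8

Clause 8 is struck. Although Clause 5 refers to Clause 8, its operative terms do not depend on Clause 8, so it remains in effect. No other provision's operative terms depend on Clause 8. Clause 7 ties Clause 1, Clause 4, and Clause 5 together, but none of those is affected here; the remaining provisions continue in force under Clause 7. The provisions still in force are Clause 1, Clause 2, Clause 3, Clause 4, Clause 5, Clause 6, and Clause 7.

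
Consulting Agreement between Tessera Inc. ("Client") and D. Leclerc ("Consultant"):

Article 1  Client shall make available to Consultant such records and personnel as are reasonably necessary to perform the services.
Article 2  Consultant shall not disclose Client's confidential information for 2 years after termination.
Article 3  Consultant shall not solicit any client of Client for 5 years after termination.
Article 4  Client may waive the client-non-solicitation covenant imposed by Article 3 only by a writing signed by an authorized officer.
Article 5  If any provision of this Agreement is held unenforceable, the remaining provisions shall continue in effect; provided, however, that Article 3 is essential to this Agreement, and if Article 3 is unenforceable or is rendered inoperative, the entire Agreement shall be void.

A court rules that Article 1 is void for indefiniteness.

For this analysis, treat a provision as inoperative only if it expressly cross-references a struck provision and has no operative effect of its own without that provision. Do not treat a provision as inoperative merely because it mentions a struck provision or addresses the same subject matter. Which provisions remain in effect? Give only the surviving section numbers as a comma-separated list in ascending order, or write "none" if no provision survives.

2, 3, 4, 5

Article 1 is struck. Nothing else in the Agreement is defined by reference to Article 1. Article 5 makes Article 3 an essential term, but Article 3 is unaffected, so the severability proviso in Article 5 preserves the remaining provisions. That leaves Article 2, Article 3, Article 4, and Article 5 in effect.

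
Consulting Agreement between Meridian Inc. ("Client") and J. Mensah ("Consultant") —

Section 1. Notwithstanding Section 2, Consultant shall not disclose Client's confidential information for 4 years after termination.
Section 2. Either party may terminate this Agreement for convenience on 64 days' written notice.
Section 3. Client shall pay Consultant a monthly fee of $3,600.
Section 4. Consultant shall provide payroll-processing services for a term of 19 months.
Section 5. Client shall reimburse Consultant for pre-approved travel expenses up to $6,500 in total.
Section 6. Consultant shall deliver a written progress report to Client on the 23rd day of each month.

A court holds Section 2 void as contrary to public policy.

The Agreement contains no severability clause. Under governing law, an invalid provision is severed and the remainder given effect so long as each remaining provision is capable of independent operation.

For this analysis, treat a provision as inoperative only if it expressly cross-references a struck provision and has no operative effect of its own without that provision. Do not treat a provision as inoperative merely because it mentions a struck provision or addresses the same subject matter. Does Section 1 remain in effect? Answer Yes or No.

Section 2 is struck. Although Section 1 refers to Section 2, its operative terms do not depend on Section 2, so it remains in effect. Nothing else in the Agreement is defined by reference to Section 2. With no severability clause, the stated default rule severs what cannot stand and enforces each remaining provision that can operate on its own. That leaves Section 1, Section 3, Section 4, Section 5, and Section 6 in effect. Section 1 is among the surviving provisions, so the answer is yes.

Yes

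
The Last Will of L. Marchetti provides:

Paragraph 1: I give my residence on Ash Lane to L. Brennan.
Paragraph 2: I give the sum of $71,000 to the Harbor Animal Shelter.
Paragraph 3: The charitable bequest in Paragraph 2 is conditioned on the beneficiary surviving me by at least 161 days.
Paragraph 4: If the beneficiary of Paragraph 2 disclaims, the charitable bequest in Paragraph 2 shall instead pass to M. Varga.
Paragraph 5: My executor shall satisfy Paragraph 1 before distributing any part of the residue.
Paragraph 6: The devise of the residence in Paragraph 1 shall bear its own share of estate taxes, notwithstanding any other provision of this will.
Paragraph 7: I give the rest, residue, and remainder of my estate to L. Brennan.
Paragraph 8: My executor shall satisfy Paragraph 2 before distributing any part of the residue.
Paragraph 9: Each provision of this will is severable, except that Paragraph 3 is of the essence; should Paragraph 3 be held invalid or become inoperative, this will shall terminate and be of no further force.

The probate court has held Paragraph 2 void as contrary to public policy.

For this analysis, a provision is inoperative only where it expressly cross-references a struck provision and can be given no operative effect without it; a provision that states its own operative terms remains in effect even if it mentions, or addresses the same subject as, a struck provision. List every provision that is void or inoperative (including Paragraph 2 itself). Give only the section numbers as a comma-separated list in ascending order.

1, 2, 3, 4, 5, 6, 7, 8, 9

Paragraph 2 is struck. Paragraph 3 has no operative effect of its own apart from Paragraph 2 and is therefore inoperative. The only function of Paragraph 4 is the alternative disposition for Paragraph 2, so it cannot stand once Paragraph 2 is removed. The only function of Paragraph 8 is the priority direction for Paragraph 2, so it cannot stand once Paragraph 2 is removed. Paragraph 9 makes Paragraph 3 an essential term, and Paragraph 3 has been rendered inoperative by the cascade; under Paragraph 9, the entire will is therefore void. No provision of the will survives.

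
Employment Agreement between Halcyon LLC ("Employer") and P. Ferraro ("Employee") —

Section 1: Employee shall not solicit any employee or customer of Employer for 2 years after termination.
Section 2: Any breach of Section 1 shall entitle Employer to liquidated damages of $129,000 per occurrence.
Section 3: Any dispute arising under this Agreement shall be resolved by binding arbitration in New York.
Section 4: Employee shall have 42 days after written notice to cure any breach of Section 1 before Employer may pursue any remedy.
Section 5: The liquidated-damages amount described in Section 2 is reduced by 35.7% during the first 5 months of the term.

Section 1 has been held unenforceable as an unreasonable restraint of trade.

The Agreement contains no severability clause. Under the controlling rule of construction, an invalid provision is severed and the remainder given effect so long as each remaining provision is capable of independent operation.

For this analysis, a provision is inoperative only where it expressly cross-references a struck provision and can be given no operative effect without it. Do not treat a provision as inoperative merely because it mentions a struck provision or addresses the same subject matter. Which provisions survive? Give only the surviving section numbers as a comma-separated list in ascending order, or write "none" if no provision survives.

Section 1 is struck. The whole of Section 2 is the liquidated-damages amount, defined by reference to Section 1, so Section 2 cannot stand once Section 1 is removed. Section 4 operates only by reference to Section 1, so it falls with Section 1. The whole of Section 5 is the introductory reduction to the liquidated-damages amount, defined by reference to Section 2, so Section 5 cannot stand once Section 2 is removed. With no severability clause, the stated default rule severs what cannot stand and enforces each remaining provision that can operate on its own. Only Section 3 remains in effect.

3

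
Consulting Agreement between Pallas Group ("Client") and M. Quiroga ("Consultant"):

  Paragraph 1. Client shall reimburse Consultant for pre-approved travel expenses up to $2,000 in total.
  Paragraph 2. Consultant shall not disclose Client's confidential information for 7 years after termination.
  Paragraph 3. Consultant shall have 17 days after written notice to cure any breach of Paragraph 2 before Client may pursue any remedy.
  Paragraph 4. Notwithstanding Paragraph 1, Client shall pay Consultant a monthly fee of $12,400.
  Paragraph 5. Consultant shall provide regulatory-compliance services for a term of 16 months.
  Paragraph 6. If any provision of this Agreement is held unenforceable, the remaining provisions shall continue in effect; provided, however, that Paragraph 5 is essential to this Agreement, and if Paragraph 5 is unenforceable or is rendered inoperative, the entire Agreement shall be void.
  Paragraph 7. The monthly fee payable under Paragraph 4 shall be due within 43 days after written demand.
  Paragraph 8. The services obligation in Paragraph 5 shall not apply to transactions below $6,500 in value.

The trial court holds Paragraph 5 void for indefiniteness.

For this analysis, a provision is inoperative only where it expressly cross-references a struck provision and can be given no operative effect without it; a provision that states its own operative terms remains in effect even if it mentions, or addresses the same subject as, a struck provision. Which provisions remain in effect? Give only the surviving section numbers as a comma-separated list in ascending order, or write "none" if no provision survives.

Paragraph 5 is struck. Paragraph 8 does nothing except set the carve-out from the services obligation by reference to Paragraph 5; with Paragraph 5 gone it has no independent effect and is inoperative. Paragraph 6 makes Paragraph 5 an essential term, and Paragraph 5 is the provision held invalid; under Paragraph 6, the entire Agreement is therefore void. No provision of the Agreement survives.

none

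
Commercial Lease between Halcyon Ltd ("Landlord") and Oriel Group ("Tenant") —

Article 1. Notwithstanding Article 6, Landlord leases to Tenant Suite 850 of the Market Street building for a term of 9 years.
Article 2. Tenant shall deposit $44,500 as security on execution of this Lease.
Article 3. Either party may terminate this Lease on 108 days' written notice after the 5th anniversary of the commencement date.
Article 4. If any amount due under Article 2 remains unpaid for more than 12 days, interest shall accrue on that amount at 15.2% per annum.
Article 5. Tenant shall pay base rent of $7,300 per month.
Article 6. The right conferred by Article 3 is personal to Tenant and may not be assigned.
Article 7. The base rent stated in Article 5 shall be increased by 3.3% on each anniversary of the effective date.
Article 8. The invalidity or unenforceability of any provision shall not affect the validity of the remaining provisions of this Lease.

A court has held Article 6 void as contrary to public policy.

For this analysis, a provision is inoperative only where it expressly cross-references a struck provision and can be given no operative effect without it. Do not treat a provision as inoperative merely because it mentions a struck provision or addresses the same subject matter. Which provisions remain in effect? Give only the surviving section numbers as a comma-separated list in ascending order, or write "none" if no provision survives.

Article 6 is struck. Article 1 mentions Article 6 but its own obligation stands independently of Article 6, so Article 1 is not affected. No other provision's operative terms depend on Article 6. Article 8 is a severability clause and preserves every provision that can still be given independent effect. Article 1, Article 2, Article 3, Article 4, Article 5, Article 7, and Article 8 remain in effect.

1, 2, 3, 4, 5, 7, 8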